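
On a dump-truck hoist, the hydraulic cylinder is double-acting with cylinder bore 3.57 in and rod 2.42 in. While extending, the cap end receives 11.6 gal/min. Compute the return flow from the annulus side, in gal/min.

Cap-side area A_cap = π/4 × (3.57 in)² = 10.01 in^2
Rod-side annular area A_ann = π/4 × (3.57² − 2.42²) = 5.410 in^2
Piston speed v = Q_in/A_cap; rod-end outflow Q_out = v × A_ann = Q_in × A_ann/A_cap.

Q_out ≈ 6.27 gal/min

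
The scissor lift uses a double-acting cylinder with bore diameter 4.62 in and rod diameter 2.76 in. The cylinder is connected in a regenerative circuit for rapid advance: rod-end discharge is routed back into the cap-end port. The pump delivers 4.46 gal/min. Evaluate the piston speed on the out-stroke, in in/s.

In regeneration the rod-end outflow joins the pump flow into the cap end, so the net volume the pump must supply per unit advance equals the rod cross-section area.
Rod cross-section A_rod = π/4 × (2.76 in)² = 5.983 in^2
v = Q_pump / A_rod

v ≈ 2.87 in/s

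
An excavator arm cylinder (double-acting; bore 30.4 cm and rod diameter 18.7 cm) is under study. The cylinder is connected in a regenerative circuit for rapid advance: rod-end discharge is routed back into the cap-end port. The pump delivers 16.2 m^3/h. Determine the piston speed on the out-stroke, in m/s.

In regeneration the rod-end outflow joins the pump flow into the cap end, so the net volume the pump must supply per unit advance equals the rod cross-section area.
Rod cross-section A_rod = π/4 × (18.7 cm)² = 274.6 cm^2
v = Q_pump / A_rod

v ≈ 0.164 m/s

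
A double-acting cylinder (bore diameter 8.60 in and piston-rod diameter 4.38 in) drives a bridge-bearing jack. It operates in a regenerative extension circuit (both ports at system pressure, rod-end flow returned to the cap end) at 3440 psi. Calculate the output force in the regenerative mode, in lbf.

With equal pressure on both faces, forces on the annular region cancel; the net push is pressure × rod cross-section.
Rod cross-section A_rod = π/4 × (4.38 in)² = 15.07 in^2
F = P × A_rod

F ≈ 51800 lbf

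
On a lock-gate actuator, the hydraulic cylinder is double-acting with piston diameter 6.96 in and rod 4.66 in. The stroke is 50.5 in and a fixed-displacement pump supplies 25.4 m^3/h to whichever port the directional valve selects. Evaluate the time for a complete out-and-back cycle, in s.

t ≈ 6.92 s

Cap-side area A_cap = π/4 × (6.96 in)² = 38.05 in^2
Rod-side annular area A_ann = π/4 × (6.96² − 4.66²) = 20.99 in^2
t_ext = A_cap·L/Q = 4.462 s
t_ret = A_ann·L/Q = 2.462 s
t_cycle = t_ext + t_ret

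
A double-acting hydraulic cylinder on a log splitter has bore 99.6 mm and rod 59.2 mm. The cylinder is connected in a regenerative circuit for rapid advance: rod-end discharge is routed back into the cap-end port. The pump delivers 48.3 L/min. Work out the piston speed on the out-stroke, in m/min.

In regeneration the rod-end outflow joins the pump flow into the cap end, so the net volume the pump must supply per unit advance equals the rod cross-section area.
Rod cross-section A_rod = π/4 × (59.2 mm)² = 2753 mm^2
v = Q_pump / A_rod

v ≈ 17.5 m/min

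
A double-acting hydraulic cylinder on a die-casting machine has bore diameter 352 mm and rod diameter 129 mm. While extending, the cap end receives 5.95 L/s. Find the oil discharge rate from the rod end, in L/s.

Cap-side area A_cap = π/4 × (352 mm)² = 97310 mm^2
Rod-side annular area A_ann = π/4 × (352² − 129²) = 84240 mm^2
Piston speed v = Q_in/A_cap; rod-end outflow Q_out = v × A_ann = Q_in × A_ann/A_cap.

Q_out ≈ 5.15 L/s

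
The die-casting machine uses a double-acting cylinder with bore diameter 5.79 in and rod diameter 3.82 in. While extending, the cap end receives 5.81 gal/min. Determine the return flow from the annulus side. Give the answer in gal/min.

Q_out ≈ 3.28 gal/min

Cap-side area A_cap = π/4 × (5.79 in)² = 26.33 in^2
Rod-side annular area A_ann = π/4 × (5.79² − 3.82²) = 14.87 in^2
Piston speed v = Q_in/A_cap; rod-end outflow Q_out = v × A_ann = Q_in × A_ann/A_cap.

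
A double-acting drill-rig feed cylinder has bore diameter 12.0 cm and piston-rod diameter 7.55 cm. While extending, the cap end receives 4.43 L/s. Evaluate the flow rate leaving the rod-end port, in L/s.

Q_out ≈ 2.68 L/s

Cap-side area A_cap = π/4 × (12.0 cm)² = 113.1 cm^2
Rod-side annular area A_ann = π/4 × (12.0² − 7.55²) = 68.33 cm^2
Piston speed v = Q_in/A_cap; rod-end outflow Q_out = v × A_ann = Q_in × A_ann/A_cap.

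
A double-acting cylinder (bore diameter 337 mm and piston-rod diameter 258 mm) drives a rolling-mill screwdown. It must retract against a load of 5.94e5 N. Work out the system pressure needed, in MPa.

P ≈ 16.1 MPa

Rod-side annular area A_ann = π/4 × (337² − 258²) = 36920 mm^2
Retraction: pressure acts on the annular area.
P = F / A = 5.94e5 N / A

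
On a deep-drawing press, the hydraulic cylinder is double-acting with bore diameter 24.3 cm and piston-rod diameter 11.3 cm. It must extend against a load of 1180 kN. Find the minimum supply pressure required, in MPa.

Cap-side area A_cap = π/4 × (24.3 cm)² = 463.8 cm^2
P = F / A = 1180 kN / A

P ≈ 25.4 MPa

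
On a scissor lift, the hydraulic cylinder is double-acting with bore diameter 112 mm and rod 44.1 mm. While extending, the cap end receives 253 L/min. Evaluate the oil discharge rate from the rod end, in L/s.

Q_out ≈ 3.56 L/s

Cap-side area A_cap = π/4 × (112 mm)² = 9852 mm^2
Rod-side annular area A_ann = π/4 × (112² − 44.1²) = 8325 mm^2
Piston speed v = Q_in/A_cap; rod-end outflow Q_out = v × A_ann = Q_in × A_ann/A_cap.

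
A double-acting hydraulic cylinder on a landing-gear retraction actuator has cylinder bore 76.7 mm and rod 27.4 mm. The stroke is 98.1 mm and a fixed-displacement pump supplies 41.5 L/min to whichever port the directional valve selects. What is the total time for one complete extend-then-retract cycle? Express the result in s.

Cap-side area A_cap = π/4 × (76.7 mm)² = 4620 mm^2
Rod-side annular area A_ann = π/4 × (76.7² − 27.4²) = 4031 mm^2
t_ext = A_cap·L/Q = 0.6553 s
t_ret = A_ann·L/Q = 0.5717 s
t_cycle = t_ext + t_ret

t ≈ 1.23 s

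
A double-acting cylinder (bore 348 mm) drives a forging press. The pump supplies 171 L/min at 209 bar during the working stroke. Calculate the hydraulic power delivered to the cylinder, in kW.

Hydraulic power = P × Q

W ≈ 59.6 kW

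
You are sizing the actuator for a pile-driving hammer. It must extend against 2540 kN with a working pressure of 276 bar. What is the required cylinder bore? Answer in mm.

D ≈ 342 mm

Extension force acts on the full piston face: F = P × (π/4)D².
D = √(4F / (πP)) = √(4 × 2540 kN / (π × 276 bar))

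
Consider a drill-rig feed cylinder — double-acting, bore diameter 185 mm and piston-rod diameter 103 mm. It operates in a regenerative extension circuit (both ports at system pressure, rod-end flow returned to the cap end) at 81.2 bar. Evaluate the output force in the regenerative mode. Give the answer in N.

With equal pressure on both faces, forces on the annular region cancel; the net push is pressure × rod cross-section.
Rod cross-section A_rod = π/4 × (103 mm)² = 8332 mm^2
F = P × A_rod

F ≈ 67700 N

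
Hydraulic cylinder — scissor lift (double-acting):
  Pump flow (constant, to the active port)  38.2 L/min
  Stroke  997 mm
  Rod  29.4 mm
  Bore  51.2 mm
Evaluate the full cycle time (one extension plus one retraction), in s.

Cap-side area A_cap = π/4 × (51.2 mm)² = 2059 mm^2
Rod-side annular area A_ann = π/4 × (51.2² − 29.4²) = 1380 mm^2
t_ext = A_cap·L/Q = 3.224 s
t_ret = A_ann·L/Q = 2.161 s
t_cycle = t_ext + t_ret

t ≈ 5.39 s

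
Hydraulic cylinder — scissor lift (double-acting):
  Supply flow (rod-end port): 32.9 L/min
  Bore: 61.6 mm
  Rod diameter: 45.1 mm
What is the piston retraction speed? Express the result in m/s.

Rod-side annular area A_ann = π/4 × (61.6² − 45.1²) = 1383 mm^2
Flow into the rod-end port fills the annular volume.
v = Q / A

v ≈ 0.397 m/s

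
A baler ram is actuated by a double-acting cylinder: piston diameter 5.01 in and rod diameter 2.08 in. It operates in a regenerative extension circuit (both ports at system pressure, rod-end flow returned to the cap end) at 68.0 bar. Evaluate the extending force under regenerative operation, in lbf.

F ≈ 3350 lbf

With equal pressure on both faces, forces on the annular region cancel; the net push is pressure × rod cross-section.
Rod cross-section A_rod = π/4 × (2.08 in)² = 3.398 in^2
F = P × A_rod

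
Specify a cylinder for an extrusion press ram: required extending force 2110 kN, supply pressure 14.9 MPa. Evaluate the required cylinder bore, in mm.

Extension force acts on the full piston face: F = P × (π/4)D².
D = √(4F / (πP)) = √(4 × 2110 kN / (π × 14.9 MPa))

D ≈ 425 mm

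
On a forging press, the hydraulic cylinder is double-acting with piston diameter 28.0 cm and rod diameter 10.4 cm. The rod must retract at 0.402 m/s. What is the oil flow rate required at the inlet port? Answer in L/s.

Rod-side annular area A_ann = π/4 × (28.0² − 10.4²) = 530.8 cm^2
Q = A × v

Q ≈ 21.3 L/s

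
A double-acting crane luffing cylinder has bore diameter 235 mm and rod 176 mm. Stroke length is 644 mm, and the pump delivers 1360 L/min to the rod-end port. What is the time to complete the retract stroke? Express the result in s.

t ≈ 0.541 s

Rod-side annular area A_ann = π/4 × (235² − 176²) = 19050 mm^2
Swept volume V = A × L; t = V / Q = A·L / Q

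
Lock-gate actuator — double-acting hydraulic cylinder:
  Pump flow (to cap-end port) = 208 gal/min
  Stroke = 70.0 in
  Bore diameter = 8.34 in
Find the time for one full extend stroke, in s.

Cap-side area A_cap = π/4 × (8.34 in)² = 54.63 in^2
Swept volume V = A × L; t = V / Q = A·L / Q

t ≈ 4.78 s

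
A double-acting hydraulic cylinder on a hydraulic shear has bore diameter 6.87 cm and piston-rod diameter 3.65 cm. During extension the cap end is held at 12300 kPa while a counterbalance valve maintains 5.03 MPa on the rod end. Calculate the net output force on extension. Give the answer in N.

Cap-side area A_cap = π/4 × (6.87 cm)² = 37.07 cm^2
Rod-side annular area A_ann = π/4 × (6.87² − 3.65²) = 26.60 cm^2
Net thrust = P_cap·A_cap − P_rod·A_ann = 45590 N − 13380 N

F ≈ 32200 N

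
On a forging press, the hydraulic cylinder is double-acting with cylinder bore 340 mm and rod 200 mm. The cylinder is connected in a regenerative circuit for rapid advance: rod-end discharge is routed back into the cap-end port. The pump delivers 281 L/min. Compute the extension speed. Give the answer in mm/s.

In regeneration the rod-end outflow joins the pump flow into the cap end, so the net volume the pump must supply per unit advance equals the rod cross-section area.
Rod cross-section A_rod = π/4 × (200 mm)² = 31420 mm^2
v = Q_pump / A_rod

v ≈ 149 mm/s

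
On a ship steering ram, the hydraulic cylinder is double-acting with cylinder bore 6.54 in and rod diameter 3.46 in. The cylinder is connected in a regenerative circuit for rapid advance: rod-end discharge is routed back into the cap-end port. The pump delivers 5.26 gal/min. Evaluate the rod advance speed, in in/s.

In regeneration the rod-end outflow joins the pump flow into the cap end, so the net volume the pump must supply per unit advance equals the rod cross-section area.
Rod cross-section A_rod = π/4 × (3.46 in)² = 9.402 in^2
v = Q_pump / A_rod

v ≈ 2.15 in/s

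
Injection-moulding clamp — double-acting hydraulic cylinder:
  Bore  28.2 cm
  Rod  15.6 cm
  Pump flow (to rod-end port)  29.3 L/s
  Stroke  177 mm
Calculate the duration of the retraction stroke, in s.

Rod-side annular area A_ann = π/4 × (28.2² − 15.6²) = 433.4 cm^2
Swept volume V = A × L; t = V / Q = A·L / Q

t ≈ 0.262 s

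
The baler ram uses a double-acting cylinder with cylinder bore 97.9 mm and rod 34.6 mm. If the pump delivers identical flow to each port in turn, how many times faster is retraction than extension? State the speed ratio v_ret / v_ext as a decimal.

v_ret/v_ext ≈ 1.14

Cap-side area A_cap = π/4 × (97.9 mm)² = 7528 mm^2
Rod-side annular area A_ann = π/4 × (97.9² − 34.6²) = 6587 mm^2
For equal Q, v ∝ 1/A, so v_ret/v_ext = A_cap/A_ann.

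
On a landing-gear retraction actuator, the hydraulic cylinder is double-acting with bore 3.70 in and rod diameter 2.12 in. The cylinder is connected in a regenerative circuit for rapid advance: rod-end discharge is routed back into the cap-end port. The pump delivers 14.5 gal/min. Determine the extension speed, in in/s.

In regeneration the rod-end outflow joins the pump flow into the cap end, so the net volume the pump must supply per unit advance equals the rod cross-section area.
Rod cross-section A_rod = π/4 × (2.12 in)² = 3.530 in^2
v = Q_pump / A_rod

v ≈ 15.8 in/s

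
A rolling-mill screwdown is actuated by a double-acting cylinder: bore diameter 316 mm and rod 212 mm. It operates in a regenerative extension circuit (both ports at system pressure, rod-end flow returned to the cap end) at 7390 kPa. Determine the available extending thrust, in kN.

With equal pressure on both faces, forces on the annular region cancel; the net push is pressure × rod cross-section.
Rod cross-section A_rod = π/4 × (212 mm)² = 35300 mm^2
F = P × A_rod

F ≈ 261 kN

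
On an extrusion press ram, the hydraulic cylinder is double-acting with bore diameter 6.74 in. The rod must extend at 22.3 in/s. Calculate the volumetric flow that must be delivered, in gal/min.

Q ≈ 207 gal/min

Cap-side area A_cap = π/4 × (6.74 in)² = 35.68 in^2
Q = A × v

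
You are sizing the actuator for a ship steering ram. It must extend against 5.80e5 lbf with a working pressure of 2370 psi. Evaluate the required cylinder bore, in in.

D ≈ 17.7 in

Extension force acts on the full piston face: F = P × (π/4)D².
D = √(4F / (πP)) = √(4 × 5.80e5 lbf / (π × 2370 psi))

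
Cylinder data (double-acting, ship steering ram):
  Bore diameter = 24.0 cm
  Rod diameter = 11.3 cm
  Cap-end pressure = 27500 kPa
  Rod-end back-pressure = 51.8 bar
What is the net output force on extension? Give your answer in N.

F ≈ 1.06e6 N

Cap-side area A_cap = π/4 × (24.0 cm)² = 452.4 cm^2
Rod-side annular area A_ann = π/4 × (24.0² − 11.3²) = 352.1 cm^2
Net thrust = P_cap·A_cap − P_rod·A_ann = 1.244e6 N − 1.824e5 N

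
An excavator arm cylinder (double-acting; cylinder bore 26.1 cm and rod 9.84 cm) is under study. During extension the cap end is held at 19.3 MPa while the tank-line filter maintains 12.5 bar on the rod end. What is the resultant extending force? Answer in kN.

Cap-side area A_cap = π/4 × (26.1 cm)² = 535.0 cm^2
Rod-side annular area A_ann = π/4 × (26.1² − 9.84²) = 459.0 cm^2
Net thrust = P_cap·A_cap − P_rod·A_ann = 1033 kN − 57.37 kN

F ≈ 975 kN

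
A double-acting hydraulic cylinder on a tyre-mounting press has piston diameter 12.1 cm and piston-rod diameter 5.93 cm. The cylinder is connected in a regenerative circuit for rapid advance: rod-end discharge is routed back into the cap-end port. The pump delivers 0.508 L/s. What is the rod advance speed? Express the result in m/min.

v ≈ 11.0 m/min

In regeneration the rod-end outflow joins the pump flow into the cap end, so the net volume the pump must supply per unit advance equals the rod cross-section area.
Rod cross-section A_rod = π/4 × (5.93 cm)² = 27.62 cm^2
v = Q_pump / A_rod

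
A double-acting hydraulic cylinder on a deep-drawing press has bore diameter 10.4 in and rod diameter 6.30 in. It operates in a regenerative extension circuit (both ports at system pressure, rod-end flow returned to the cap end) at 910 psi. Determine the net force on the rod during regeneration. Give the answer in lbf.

F ≈ 28400 lbf

With equal pressure on both faces, forces on the annular region cancel; the net push is pressure × rod cross-section.
Rod cross-section A_rod = π/4 × (6.30 in)² = 31.17 in^2
F = P × A_rod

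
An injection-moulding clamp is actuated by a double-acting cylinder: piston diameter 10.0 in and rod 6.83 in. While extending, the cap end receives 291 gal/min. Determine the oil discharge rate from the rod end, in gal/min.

Q_out ≈ 155 gal/min

Cap-side area A_cap = π/4 × (10.0 in)² = 78.54 in^2
Rod-side annular area A_ann = π/4 × (10.0² − 6.83²) = 41.90 in^2
Piston speed v = Q_in/A_cap; rod-end outflow Q_out = v × A_ann = Q_in × A_ann/A_cap.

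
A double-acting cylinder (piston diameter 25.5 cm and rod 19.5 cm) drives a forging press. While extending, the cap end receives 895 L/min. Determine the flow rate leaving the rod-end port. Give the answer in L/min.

Cap-side area A_cap = π/4 × (25.5 cm)² = 510.7 cm^2
Rod-side annular area A_ann = π/4 × (25.5² − 19.5²) = 212.1 cm^2
Piston speed v = Q_in/A_cap; rod-end outflow Q_out = v × A_ann = Q_in × A_ann/A_cap.

Q_out ≈ 372 L/min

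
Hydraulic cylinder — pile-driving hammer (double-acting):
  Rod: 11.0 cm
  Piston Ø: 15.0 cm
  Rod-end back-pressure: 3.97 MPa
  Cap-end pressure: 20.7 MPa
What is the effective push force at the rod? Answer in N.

Cap-side area A_cap = π/4 × (15.0 cm)² = 176.7 cm^2
Rod-side annular area A_ann = π/4 × (15.0² − 11.0²) = 81.68 cm^2
Net thrust = P_cap·A_cap − P_rod·A_ann = 3.658e5 N − 32430 N

F ≈ 3.33e5 N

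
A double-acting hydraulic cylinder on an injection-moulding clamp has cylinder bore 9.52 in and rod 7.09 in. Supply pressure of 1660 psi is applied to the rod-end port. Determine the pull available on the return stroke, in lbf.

F ≈ 52600 lbf

Rod-side annular area A_ann = π/4 × (9.52² − 7.09²) = 31.70 in^2
On retraction the pressure acts on the annular area (bore minus rod).
F = P × A_ann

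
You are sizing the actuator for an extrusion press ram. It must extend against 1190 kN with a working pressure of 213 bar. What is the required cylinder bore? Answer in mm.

D ≈ 267 mm

Extension force acts on the full piston face: F = P × (π/4)D².
D = √(4F / (πP)) = √(4 × 1190 kN / (π × 213 bar))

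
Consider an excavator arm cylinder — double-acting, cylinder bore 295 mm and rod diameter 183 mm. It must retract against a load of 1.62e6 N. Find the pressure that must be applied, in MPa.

P ≈ 38.5 MPa

Rod-side annular area A_ann = π/4 × (295² − 183²) = 42050 mm^2
Retraction: pressure acts on the annular area.
P = F / A = 1.62e6 N / A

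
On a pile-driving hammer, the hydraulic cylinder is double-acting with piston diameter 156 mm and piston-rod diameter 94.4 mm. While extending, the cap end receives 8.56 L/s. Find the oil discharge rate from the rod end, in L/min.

Q_out ≈ 326 L/min

Cap-side area A_cap = π/4 × (156 mm)² = 19110 mm^2
Rod-side annular area A_ann = π/4 × (156² − 94.4²) = 12110 mm^2
Piston speed v = Q_in/A_cap; rod-end outflow Q_out = v × A_ann = Q_in × A_ann/A_cap.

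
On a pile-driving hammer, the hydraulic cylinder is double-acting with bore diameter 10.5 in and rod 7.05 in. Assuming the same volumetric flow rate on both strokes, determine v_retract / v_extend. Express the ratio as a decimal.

Cap-side area A_cap = π/4 × (10.5 in)² = 86.59 in^2
Rod-side annular area A_ann = π/4 × (10.5² − 7.05²) = 47.55 in^2
For equal Q, v ∝ 1/A, so v_ret/v_ext = A_cap/A_ann.

v_ret/v_ext ≈ 1.82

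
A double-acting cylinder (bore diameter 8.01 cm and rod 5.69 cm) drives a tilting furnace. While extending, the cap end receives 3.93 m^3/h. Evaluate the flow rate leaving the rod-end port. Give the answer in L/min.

Cap-side area A_cap = π/4 × (8.01 cm)² = 50.39 cm^2
Rod-side annular area A_ann = π/4 × (8.01² − 5.69²) = 24.96 cm^2
Piston speed v = Q_in/A_cap; rod-end outflow Q_out = v × A_ann = Q_in × A_ann/A_cap.

Q_out ≈ 32.4 L/min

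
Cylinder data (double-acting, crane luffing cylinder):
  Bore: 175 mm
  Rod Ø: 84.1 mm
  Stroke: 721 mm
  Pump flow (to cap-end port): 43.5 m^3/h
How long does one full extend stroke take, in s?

t ≈ 1.44 s

Cap-side area A_cap = π/4 × (175 mm)² = 24050 mm^2
Swept volume V = A × L; t = V / Q = A·L / Q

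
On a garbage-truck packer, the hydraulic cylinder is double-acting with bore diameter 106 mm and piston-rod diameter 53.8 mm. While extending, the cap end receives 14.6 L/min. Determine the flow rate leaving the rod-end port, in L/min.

Cap-side area A_cap = π/4 × (106 mm)² = 8825 mm^2
Rod-side annular area A_ann = π/4 × (106² − 53.8²) = 6551 mm^2
Piston speed v = Q_in/A_cap; rod-end outflow Q_out = v × A_ann = Q_in × A_ann/A_cap.

Q_out ≈ 10.8 L/min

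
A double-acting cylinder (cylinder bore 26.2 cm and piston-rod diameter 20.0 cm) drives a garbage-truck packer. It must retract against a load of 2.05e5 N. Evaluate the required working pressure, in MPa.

P ≈ 9.11 MPa

Rod-side annular area A_ann = π/4 × (26.2² − 20.0²) = 225.0 cm^2
Retraction: pressure acts on the annular area.
P = F / A = 2.05e5 N / A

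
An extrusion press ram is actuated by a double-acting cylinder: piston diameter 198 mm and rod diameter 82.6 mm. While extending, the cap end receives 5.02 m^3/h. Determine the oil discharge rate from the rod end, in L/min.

Cap-side area A_cap = π/4 × (198 mm)² = 30790 mm^2
Rod-side annular area A_ann = π/4 × (198² − 82.6²) = 25430 mm^2
Piston speed v = Q_in/A_cap; rod-end outflow Q_out = v × A_ann = Q_in × A_ann/A_cap.

Q_out ≈ 69.1 L/min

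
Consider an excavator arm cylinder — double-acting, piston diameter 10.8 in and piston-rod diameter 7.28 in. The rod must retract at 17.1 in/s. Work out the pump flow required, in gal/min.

Q ≈ 222 gal/min

Rod-side annular area A_ann = π/4 × (10.8² − 7.28²) = 49.98 in^2
Q = A × v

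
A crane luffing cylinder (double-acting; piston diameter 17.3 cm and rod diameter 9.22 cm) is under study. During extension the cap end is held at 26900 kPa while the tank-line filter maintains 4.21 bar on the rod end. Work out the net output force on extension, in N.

F ≈ 6.25e5 N

Cap-side area A_cap = π/4 × (17.3 cm)² = 235.1 cm^2
Rod-side annular area A_ann = π/4 × (17.3² − 9.22²) = 168.3 cm^2
Net thrust = P_cap·A_cap − P_rod·A_ann = 6.323e5 N − 7085 N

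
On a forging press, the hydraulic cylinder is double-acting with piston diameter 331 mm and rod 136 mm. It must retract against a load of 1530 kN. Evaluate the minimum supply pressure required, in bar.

Rod-side annular area A_ann = π/4 × (331² − 136²) = 71520 mm^2
Retraction: pressure acts on the annular area.
P = F / A = 1530 kN / A

P ≈ 214 bar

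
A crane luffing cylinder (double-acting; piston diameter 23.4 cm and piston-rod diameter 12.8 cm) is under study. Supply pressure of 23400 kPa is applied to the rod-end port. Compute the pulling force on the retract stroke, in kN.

F ≈ 705 kN

Rod-side annular area A_ann = π/4 × (23.4² − 12.8²) = 301.4 cm^2
On retraction the pressure acts on the annular area (bore minus rod).
F = P × A_ann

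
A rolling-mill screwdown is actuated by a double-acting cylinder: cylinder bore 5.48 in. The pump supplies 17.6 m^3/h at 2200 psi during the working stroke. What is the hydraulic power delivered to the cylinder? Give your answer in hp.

W ≈ 99.4 hp

Hydraulic power = P × Q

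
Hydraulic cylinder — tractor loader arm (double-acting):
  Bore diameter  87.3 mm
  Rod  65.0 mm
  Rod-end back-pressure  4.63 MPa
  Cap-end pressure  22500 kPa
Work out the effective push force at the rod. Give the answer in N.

F ≈ 1.22e5 N

Cap-side area A_cap = π/4 × (87.3 mm)² = 5986 mm^2
Rod-side annular area A_ann = π/4 × (87.3² − 65.0²) = 2667 mm^2
Net thrust = P_cap·A_cap − P_rod·A_ann = 1.347e5 N − 12350 N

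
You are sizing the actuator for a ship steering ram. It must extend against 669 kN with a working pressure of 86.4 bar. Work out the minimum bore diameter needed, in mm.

D ≈ 314 mm

Extension force acts on the full piston face: F = P × (π/4)D².
D = √(4F / (πP)) = √(4 × 669 kN / (π × 86.4 bar))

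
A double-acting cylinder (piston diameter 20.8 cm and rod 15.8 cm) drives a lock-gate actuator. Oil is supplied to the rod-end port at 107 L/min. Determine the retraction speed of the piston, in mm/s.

v ≈ 124 mm/s

Rod-side annular area A_ann = π/4 × (20.8² − 15.8²) = 143.7 cm^2
Flow into the rod-end port fills the annular volume.
v = Q / A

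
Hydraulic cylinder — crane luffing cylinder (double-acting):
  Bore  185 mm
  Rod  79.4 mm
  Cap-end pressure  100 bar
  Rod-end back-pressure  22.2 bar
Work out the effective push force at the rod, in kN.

Cap-side area A_cap = π/4 × (185 mm)² = 26880 mm^2
Rod-side annular area A_ann = π/4 × (185² − 79.4²) = 21930 mm^2
Net thrust = P_cap·A_cap − P_rod·A_ann = 268.8 kN − 48.68 kN

F ≈ 220 kN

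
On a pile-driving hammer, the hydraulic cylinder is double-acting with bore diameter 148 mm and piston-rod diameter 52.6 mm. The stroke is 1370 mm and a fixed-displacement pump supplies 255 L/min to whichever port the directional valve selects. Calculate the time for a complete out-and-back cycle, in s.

t ≈ 10.4 s

Cap-side area A_cap = π/4 × (148 mm)² = 17200 mm^2
Rod-side annular area A_ann = π/4 × (148² − 52.6²) = 15030 mm^2
t_ext = A_cap·L/Q = 5.546 s
t_ret = A_ann·L/Q = 4.845 s
t_cycle = t_ext + t_ret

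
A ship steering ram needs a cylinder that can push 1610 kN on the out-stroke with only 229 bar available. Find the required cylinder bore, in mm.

Extension force acts on the full piston face: F = P × (π/4)D².
D = √(4F / (πP)) = √(4 × 1610 kN / (π × 229 bar))

D ≈ 299 mm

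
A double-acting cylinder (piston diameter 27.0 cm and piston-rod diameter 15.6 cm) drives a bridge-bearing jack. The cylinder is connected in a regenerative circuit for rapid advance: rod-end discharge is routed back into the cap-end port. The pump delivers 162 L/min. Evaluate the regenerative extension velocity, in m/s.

In regeneration the rod-end outflow joins the pump flow into the cap end, so the net volume the pump must supply per unit advance equals the rod cross-section area.
Rod cross-section A_rod = π/4 × (15.6 cm)² = 191.1 cm^2
v = Q_pump / A_rod

v ≈ 0.141 m/s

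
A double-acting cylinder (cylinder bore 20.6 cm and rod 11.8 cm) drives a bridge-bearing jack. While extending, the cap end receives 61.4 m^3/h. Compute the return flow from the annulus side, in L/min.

Cap-side area A_cap = π/4 × (20.6 cm)² = 333.3 cm^2
Rod-side annular area A_ann = π/4 × (20.6² − 11.8²) = 223.9 cm^2
Piston speed v = Q_in/A_cap; rod-end outflow Q_out = v × A_ann = Q_in × A_ann/A_cap.

Q_out ≈ 688 L/min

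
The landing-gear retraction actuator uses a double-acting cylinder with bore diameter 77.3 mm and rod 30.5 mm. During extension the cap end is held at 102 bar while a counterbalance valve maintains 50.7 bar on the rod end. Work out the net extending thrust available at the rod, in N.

Cap-side area A_cap = π/4 × (77.3 mm)² = 4693 mm^2
Rod-side annular area A_ann = π/4 × (77.3² − 30.5²) = 3962 mm^2
Net thrust = P_cap·A_cap − P_rod·A_ann = 47870 N − 20090 N

F ≈ 27800 N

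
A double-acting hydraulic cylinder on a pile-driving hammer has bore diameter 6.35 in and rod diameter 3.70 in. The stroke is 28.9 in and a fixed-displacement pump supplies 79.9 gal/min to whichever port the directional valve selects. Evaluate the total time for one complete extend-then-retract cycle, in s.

Cap-side area A_cap = π/4 × (6.35 in)² = 31.67 in^2
Rod-side annular area A_ann = π/4 × (6.35² − 3.70²) = 20.92 in^2
t_ext = A_cap·L/Q = 2.975 s
t_ret = A_ann·L/Q = 1.965 s
t_cycle = t_ext + t_ret

t ≈ 4.94 s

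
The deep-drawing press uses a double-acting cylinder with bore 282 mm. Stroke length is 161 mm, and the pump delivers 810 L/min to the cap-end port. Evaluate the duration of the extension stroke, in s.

t ≈ 0.745 s

Cap-side area A_cap = π/4 × (282 mm)² = 62460 mm^2
Swept volume V = A × L; t = V / Q = A·L / Q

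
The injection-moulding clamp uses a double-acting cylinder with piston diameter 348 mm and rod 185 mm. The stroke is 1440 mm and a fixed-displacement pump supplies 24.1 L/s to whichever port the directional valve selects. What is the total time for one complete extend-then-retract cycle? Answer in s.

Cap-side area A_cap = π/4 × (348 mm)² = 95110 mm^2
Rod-side annular area A_ann = π/4 × (348² − 185²) = 68230 mm^2
t_ext = A_cap·L/Q = 5.683 s
t_ret = A_ann·L/Q = 4.077 s
t_cycle = t_ext + t_ret

t ≈ 9.76 s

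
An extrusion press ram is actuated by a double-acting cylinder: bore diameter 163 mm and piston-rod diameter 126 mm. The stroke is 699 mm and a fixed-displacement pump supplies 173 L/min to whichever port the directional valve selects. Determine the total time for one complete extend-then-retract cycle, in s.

Cap-side area A_cap = π/4 × (163 mm)² = 20870 mm^2
Rod-side annular area A_ann = π/4 × (163² − 126²) = 8398 mm^2
t_ext = A_cap·L/Q = 5.059 s
t_ret = A_ann·L/Q = 2.036 s
t_cycle = t_ext + t_ret

t ≈ 7.09 s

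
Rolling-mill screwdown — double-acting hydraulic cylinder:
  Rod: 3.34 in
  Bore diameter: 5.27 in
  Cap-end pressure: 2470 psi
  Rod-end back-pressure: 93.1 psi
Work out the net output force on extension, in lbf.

F ≈ 52700 lbf

Cap-side area A_cap = π/4 × (5.27 in)² = 21.81 in^2
Rod-side annular area A_ann = π/4 × (5.27² − 3.34²) = 13.05 in^2
Net thrust = P_cap·A_cap − P_rod·A_ann = 53880 lbf − 1215 lbf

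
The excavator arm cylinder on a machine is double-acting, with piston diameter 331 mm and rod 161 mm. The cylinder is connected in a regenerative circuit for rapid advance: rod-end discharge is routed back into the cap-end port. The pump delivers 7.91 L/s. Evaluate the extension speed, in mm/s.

v ≈ 389 mm/s

In regeneration the rod-end outflow joins the pump flow into the cap end, so the net volume the pump must supply per unit advance equals the rod cross-section area.
Rod cross-section A_rod = π/4 × (161 mm)² = 20360 mm^2
v = Q_pump / A_rod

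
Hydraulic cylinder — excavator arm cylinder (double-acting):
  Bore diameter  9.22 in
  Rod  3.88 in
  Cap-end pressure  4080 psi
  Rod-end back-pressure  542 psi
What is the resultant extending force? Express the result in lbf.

Cap-side area A_cap = π/4 × (9.22 in)² = 66.77 in^2
Rod-side annular area A_ann = π/4 × (9.22² − 3.88²) = 54.94 in^2
Net thrust = P_cap·A_cap − P_rod·A_ann = 2.724e5 lbf − 29780 lbf

F ≈ 2.43e5 lbf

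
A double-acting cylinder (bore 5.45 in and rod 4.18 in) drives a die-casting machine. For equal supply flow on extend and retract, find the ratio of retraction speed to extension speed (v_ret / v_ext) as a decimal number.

v_ret/v_ext ≈ 2.43

Cap-side area A_cap = π/4 × (5.45 in)² = 23.33 in^2
Rod-side annular area A_ann = π/4 × (5.45² − 4.18²) = 9.605 in^2
For equal Q, v ∝ 1/A, so v_ret/v_ext = A_cap/A_ann.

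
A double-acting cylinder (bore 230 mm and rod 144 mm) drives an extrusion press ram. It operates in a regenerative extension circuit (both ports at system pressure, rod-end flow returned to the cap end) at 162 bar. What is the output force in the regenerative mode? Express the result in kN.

With equal pressure on both faces, forces on the annular region cancel; the net push is pressure × rod cross-section.
Rod cross-section A_rod = π/4 × (144 mm)² = 16290 mm^2
F = P × A_rod

F ≈ 264 kN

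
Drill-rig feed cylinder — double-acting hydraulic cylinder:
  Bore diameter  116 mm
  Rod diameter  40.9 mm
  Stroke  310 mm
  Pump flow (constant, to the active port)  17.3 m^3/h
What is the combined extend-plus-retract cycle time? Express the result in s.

Cap-side area A_cap = π/4 × (116 mm)² = 10570 mm^2
Rod-side annular area A_ann = π/4 × (116² − 40.9²) = 9254 mm^2
t_ext = A_cap·L/Q = 0.6817 s
t_ret = A_ann·L/Q = 0.5970 s
t_cycle = t_ext + t_ret

t ≈ 1.28 s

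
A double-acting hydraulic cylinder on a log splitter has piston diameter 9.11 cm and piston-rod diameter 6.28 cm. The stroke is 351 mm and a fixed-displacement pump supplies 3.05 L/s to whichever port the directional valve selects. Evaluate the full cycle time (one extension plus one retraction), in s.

t ≈ 1.14 s

Cap-side area A_cap = π/4 × (9.11 cm)² = 65.18 cm^2
Rod-side annular area A_ann = π/4 × (9.11² − 6.28²) = 34.21 cm^2
t_ext = A_cap·L/Q = 0.7501 s
t_ret = A_ann·L/Q = 0.3937 s
t_cycle = t_ext + t_ret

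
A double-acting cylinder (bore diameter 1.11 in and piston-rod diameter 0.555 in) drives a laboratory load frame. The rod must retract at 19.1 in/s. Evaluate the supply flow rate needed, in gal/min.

Q ≈ 3.60 gal/min

Rod-side annular area A_ann = π/4 × (1.11² − 0.555²) = 0.7258 in^2
Q = A × v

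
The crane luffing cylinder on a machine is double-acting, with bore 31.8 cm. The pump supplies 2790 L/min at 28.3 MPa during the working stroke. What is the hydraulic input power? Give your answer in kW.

Hydraulic power = P × Q

W ≈ 1320 kW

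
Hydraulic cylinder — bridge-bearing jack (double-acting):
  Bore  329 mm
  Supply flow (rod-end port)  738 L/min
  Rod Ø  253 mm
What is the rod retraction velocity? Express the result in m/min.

Rod-side annular area A_ann = π/4 × (329² − 253²) = 34740 mm^2
Flow into the rod-end port fills the annular volume.
v = Q / A

v ≈ 21.2 m/min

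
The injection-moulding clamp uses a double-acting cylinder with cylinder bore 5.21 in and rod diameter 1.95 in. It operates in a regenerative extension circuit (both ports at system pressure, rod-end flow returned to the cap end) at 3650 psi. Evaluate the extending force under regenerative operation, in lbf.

F ≈ 10900 lbf

With equal pressure on both faces, forces on the annular region cancel; the net push is pressure × rod cross-section.
Rod cross-section A_rod = π/4 × (1.95 in)² = 2.986 in^2
F = P × A_rod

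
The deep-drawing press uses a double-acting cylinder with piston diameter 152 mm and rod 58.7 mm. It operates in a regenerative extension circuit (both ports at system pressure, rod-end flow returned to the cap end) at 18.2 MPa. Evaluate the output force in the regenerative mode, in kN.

F ≈ 49.3 kN

With equal pressure on both faces, forces on the annular region cancel; the net push is pressure × rod cross-section.
Rod cross-section A_rod = π/4 × (58.7 mm)² = 2706 mm^2
F = P × A_rod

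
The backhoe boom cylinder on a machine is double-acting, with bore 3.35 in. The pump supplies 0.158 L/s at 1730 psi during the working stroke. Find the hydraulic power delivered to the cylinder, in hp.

Hydraulic power = P × Q

W ≈ 2.53 hp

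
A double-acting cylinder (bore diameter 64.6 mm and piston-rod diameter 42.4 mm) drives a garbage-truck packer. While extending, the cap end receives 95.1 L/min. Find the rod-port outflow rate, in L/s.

Cap-side area A_cap = π/4 × (64.6 mm)² = 3278 mm^2
Rod-side annular area A_ann = π/4 × (64.6² − 42.4²) = 1866 mm^2
Piston speed v = Q_in/A_cap; rod-end outflow Q_out = v × A_ann = Q_in × A_ann/A_cap.

Q_out ≈ 0.902 L/s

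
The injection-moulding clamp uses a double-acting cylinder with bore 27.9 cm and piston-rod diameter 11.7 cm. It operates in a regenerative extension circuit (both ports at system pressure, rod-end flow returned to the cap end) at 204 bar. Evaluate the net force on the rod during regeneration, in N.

F ≈ 2.19e5 N

With equal pressure on both faces, forces on the annular region cancel; the net push is pressure × rod cross-section.
Rod cross-section A_rod = π/4 × (11.7 cm)² = 107.5 cm^2
F = P × A_rod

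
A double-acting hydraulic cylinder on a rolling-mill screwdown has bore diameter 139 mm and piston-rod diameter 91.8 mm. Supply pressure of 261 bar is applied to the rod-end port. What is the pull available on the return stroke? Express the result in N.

Rod-side annular area A_ann = π/4 × (139² − 91.8²) = 8556 mm^2
On retraction the pressure acts on the annular area (bore minus rod).
F = P × A_ann

F ≈ 2.23e5 N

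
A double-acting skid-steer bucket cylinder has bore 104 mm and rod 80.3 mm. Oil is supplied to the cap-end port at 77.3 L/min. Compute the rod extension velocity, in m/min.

v ≈ 9.10 m/min

Cap-side area A_cap = π/4 × (104 mm)² = 8495 mm^2
v = Q / A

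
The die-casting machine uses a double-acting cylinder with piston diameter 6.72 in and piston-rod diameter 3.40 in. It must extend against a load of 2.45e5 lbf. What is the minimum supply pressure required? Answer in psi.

Cap-side area A_cap = π/4 × (6.72 in)² = 35.47 in^2
P = F / A = 2.45e5 lbf / A

P ≈ 6910 psi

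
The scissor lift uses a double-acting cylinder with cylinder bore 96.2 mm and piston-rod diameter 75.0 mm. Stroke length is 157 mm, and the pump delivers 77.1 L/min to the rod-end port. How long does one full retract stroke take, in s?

t ≈ 0.348 s

Rod-side annular area A_ann = π/4 × (96.2² − 75.0²) = 2851 mm^2
Swept volume V = A × L; t = V / Q = A·L / Q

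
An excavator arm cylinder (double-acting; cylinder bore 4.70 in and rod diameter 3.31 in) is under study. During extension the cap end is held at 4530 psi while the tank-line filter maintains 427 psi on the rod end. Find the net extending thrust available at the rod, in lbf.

F ≈ 74900 lbf

Cap-side area A_cap = π/4 × (4.70 in)² = 17.35 in^2
Rod-side annular area A_ann = π/4 × (4.70² − 3.31²) = 8.745 in^2
Net thrust = P_cap·A_cap − P_rod·A_ann = 78590 lbf − 3734 lbf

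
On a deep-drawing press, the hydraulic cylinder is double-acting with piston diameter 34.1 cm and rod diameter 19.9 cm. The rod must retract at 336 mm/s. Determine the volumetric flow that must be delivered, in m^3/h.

Rod-side annular area A_ann = π/4 × (34.1² − 19.9²) = 602.2 cm^2
Q = A × v

Q ≈ 72.8 m^3/h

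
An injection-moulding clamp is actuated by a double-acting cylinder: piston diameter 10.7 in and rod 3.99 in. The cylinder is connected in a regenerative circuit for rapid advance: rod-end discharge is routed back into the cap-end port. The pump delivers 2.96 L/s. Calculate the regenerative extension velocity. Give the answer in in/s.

v ≈ 14.4 in/s

In regeneration the rod-end outflow joins the pump flow into the cap end, so the net volume the pump must supply per unit advance equals the rod cross-section area.
Rod cross-section A_rod = π/4 × (3.99 in)² = 12.50 in^2
v = Q_pump / A_rod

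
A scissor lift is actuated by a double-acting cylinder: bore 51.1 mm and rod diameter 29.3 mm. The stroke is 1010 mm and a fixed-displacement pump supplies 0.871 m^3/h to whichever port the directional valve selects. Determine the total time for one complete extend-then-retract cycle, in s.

t ≈ 14.3 s

Cap-side area A_cap = π/4 × (51.1 mm)² = 2051 mm^2
Rod-side annular area A_ann = π/4 × (51.1² − 29.3²) = 1377 mm^2
t_ext = A_cap·L/Q = 8.561 s
t_ret = A_ann·L/Q = 5.747 s
t_cycle = t_ext + t_ret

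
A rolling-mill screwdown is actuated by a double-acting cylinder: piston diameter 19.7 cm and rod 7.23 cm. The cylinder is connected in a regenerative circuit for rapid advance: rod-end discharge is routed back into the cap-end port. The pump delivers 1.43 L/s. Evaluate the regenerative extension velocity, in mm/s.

v ≈ 348 mm/s

In regeneration the rod-end outflow joins the pump flow into the cap end, so the net volume the pump must supply per unit advance equals the rod cross-section area.
Rod cross-section A_rod = π/4 × (7.23 cm)² = 41.06 cm^2
v = Q_pump / A_rod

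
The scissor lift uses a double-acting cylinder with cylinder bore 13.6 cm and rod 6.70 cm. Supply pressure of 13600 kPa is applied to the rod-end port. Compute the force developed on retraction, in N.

F ≈ 1.50e5 N

Rod-side annular area A_ann = π/4 × (13.6² − 6.70²) = 110.0 cm^2
On retraction the pressure acts on the annular area (bore minus rod).
F = P × A_ann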